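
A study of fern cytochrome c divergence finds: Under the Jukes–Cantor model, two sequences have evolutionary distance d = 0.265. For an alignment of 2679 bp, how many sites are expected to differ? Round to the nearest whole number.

Invert JC69: p = (3/4)(1 − e^(−4d/3)) = 0.75 × (1 − e^(-0.353333)) = 0.75 × (1 − 0.702343) = 0.223243.
Expected differing sites = pL ≈ 0.223243 × 2679 = 598.067997 ≈ 598.

598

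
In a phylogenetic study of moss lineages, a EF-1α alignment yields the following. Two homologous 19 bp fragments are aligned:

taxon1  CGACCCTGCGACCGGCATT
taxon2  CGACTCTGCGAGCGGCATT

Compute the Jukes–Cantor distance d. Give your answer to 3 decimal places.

0.113

The sequences differ at 2 of 19 sites (5, 12), so p = 2/19 ≈ 0.105263.
d = −(3/4) ln(1 − 4p/3) = −0.75 ln(1 − 0.140351) = −0.75 ln(0.859649)
  = −0.75 × (-0.151231) = 0.113423 substitutions/site.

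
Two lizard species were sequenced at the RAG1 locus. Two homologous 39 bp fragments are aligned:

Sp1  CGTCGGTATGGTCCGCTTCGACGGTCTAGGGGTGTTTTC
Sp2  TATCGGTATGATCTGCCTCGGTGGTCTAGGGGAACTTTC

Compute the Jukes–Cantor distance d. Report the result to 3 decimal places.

0.314

The sequences differ at 10 of 39 sites (1, 2, 11, 14, 17, 21, 22, 33, 34, 35), so p = 10/39 ≈ 0.25641.
d = −(3/4) ln(1 − 4p/3) = −0.75 ln(1 − 0.34188) = −0.75 ln(0.65812)
  = −0.75 × (-0.418368) = 0.313776 substitutions/site.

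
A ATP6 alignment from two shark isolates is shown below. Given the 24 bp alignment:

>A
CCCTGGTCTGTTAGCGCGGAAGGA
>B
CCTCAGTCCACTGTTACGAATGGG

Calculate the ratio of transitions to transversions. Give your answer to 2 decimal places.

5.50

Transitions are A↔G and C↔T; transversions are all other mismatches.
Transitions: 11. Transversions: 2.
R = 11/2 = 5.50.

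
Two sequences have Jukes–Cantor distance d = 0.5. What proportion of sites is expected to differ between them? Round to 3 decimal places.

p = (3/4)(1 − e^(−4d/3)) = 0.75 × (1 − e^(-0.666667)) = 0.75 × (1 − 0.513417) = 0.364937.

0.365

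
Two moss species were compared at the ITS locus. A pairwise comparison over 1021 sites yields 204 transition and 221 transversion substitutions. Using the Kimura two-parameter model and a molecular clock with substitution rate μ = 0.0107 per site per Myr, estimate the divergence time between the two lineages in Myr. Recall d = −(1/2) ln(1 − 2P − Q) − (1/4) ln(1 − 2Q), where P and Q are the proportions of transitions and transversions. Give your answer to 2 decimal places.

28.99

P = 204/1021 ≈ 0.199804 and Q = 221/1021 ≈ 0.216454.
Under the Kimura two-parameter model, d = −½ ln(1 − 2P − Q) − ¼ ln(1 − 2Q).
1 − 2P − Q = 0.383938, giving −½ ln(0.383938) = 0.478637.
1 − 2Q = 0.567092, giving −¼ ln(0.567092) = 0.141808.
d = 0.478637 + 0.141808 = 0.620445.
Under a molecular clock d = 2μt, so t = d/(2μ) = 0.620445 / (2 × 0.0107) = 28.99 Myr.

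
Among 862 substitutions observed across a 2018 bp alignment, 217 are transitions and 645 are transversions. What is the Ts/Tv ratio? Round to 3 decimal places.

0.336

R = 217/645 = 0.336434… ≈ 0.336 (to 3 d.p.).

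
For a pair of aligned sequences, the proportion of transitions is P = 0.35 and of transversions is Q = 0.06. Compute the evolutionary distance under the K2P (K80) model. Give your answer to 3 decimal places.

0.746

Under the Kimura two-parameter model, d = −½ ln(1 − 2P − Q) − ¼ ln(1 − 2Q).
1 − 2P − Q = 0.24, giving −½ ln(0.24) = 0.713558.
1 − 2Q = 0.88, giving −¼ ln(0.88) = 0.031958.
d = 0.713558 + 0.031958 = 0.745516.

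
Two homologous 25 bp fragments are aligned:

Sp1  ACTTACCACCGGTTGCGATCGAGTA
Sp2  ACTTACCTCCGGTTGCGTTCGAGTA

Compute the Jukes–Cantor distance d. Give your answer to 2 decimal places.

The sequences differ at 2 of 25 sites (8, 18), so p = 2/25 = 0.08.
d = −(3/4) ln(1 − 4p/3) = −0.75 ln(1 − 0.106667) = −0.75 ln(0.893333)
  = −0.75 × (-0.112796) = 0.084597 substitutions/site.

0.08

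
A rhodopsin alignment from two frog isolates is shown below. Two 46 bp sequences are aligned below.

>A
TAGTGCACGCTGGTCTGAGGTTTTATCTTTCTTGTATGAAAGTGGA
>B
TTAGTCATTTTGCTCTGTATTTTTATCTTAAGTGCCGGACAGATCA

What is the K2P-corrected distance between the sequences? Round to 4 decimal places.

Of 46 sites, 5 differences are transitions and 16 are transversions, so P = 5/46 ≈ 0.108696 and Q = 16/46 ≈ 0.347826.
Under the Kimura two-parameter model, d = −½ ln(1 − 2P − Q) − ¼ ln(1 − 2Q).
1 − 2P − Q = 0.434782, giving −½ ln(0.434782) = 0.416455.
1 − 2Q = 0.304348, giving −¼ ln(0.304348) = 0.297396.
d = 0.416455 + 0.297396 = 0.713851.

0.7139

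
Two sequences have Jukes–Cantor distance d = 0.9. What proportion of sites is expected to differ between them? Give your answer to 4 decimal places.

0.5241

p = (3/4)(1 − e^(−4d/3)) = 0.75 × (1 − e^(-1.2)) = 0.75 × (1 − 0.301194) = 0.524105.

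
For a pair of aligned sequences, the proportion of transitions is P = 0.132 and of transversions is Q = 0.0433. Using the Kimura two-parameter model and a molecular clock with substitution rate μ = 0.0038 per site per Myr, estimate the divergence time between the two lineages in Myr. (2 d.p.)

27.13

Under the Kimura two-parameter model, d = −½ ln(1 − 2P − Q) − ¼ ln(1 − 2Q).
1 − 2P − Q = 0.6927, giving −½ ln(0.6927) = 0.183579.
1 − 2Q = 0.9134, giving −¼ ln(0.9134) = 0.022645.
d = 0.183579 + 0.022645 = 0.206224.
Under a molecular clock d = 2μt, so t = d/(2μ) = 0.206224 / (2 × 0.0038) = 27.13 Myr.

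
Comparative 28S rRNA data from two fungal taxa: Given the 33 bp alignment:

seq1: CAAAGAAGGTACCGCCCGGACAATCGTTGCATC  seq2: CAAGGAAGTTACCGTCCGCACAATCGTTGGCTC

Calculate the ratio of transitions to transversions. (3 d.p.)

0.500

Transitions are A↔G and C↔T; transversions are all other mismatches.
Transitions: 2. Transversions: 4.
R = 2/4 = 0.500.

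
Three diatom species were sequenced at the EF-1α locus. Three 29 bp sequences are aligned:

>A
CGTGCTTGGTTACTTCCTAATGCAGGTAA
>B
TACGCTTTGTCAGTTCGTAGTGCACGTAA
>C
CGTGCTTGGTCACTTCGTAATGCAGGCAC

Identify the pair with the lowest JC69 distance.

A–B: 9/29 differ, p = 0.310, d = 0.401.
A–C: 4/29 differ, p = 0.138, d = 0.152.
B–C: 9/29 differ, p = 0.310, d = 0.401.
The smallest distance is between A and C.

A and C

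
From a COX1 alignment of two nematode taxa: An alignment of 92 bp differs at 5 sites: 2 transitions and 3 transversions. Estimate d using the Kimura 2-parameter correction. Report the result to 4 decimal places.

P = 2/92 ≈ 0.021739 and Q = 3/92 ≈ 0.032609.
Under the Kimura two-parameter model, d = −½ ln(1 − 2P − Q) − ¼ ln(1 − 2Q).
1 − 2P − Q = 0.923913, giving −½ ln(0.923913) = 0.039569.
1 − 2Q = 0.934782, giving −¼ ln(0.934782) = 0.016860.
d = 0.039569 + 0.016860 = 0.056429.

0.0564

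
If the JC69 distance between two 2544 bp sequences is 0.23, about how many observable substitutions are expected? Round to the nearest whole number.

Invert JC69: p = (3/4)(1 − e^(−4d/3)) = 0.75 × (1 − e^(-0.306667)) = 0.75 × (1 − 0.735896) = 0.198078.
Expected differing sites = pL ≈ 0.198078 × 2544 = 503.910432 ≈ 504.

504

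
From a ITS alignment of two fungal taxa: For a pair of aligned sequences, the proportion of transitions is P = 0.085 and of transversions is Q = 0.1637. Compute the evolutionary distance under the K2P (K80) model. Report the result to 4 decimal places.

0.3022

Under the Kimura two-parameter model, d = −½ ln(1 − 2P − Q) − ¼ ln(1 − 2Q).
1 − 2P − Q = 0.6663, giving −½ ln(0.6663) = 0.203008.
1 − 2Q = 0.6726, giving −¼ ln(0.6726) = 0.099151.
d = 0.203008 + 0.099151 = 0.302159.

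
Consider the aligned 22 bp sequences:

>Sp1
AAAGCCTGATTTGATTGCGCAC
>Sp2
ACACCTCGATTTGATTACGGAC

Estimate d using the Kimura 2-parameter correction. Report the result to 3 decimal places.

Of 22 sites, 3 differences are transitions and 3 are transversions, so P = 3/22 ≈ 0.136364 and Q = 3/22 ≈ 0.136364.
Under the Kimura two-parameter model, d = −½ ln(1 − 2P − Q) − ¼ ln(1 − 2Q).
1 − 2P − Q = 0.590908, giving −½ ln(0.590908) = 0.263047.
1 − 2Q = 0.727272, giving −¼ ln(0.727272) = 0.079614.
d = 0.263047 + 0.079614 = 0.342661.

0.343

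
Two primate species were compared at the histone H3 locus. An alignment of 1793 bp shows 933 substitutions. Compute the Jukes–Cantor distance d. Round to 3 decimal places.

p = 933/1793 ≈ 0.520357.
d = −(3/4) ln(1 − 4p/3) = −0.75 ln(1 − 0.693809) = −0.75 ln(0.306191)
  = −0.75 × (-1.183546) = 0.887660 substitutions/site.

0.888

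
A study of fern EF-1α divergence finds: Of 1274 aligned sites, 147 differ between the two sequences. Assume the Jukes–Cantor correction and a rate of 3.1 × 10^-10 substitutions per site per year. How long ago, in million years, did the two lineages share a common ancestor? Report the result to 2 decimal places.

202.08

p = 147/1274 ≈ 0.115385.
d = −(3/4) ln(1 − 4p/3) = −0.75 ln(1 − 0.153847) = −0.75 ln(0.846153)
  = −0.75 × (-0.167055) = 0.125291 substitutions/site.
Under a molecular clock d = 2μt, so t = d/(2μ) = 0.125291 / (2 × 3.1 × 10^-10) = 202.08 million years.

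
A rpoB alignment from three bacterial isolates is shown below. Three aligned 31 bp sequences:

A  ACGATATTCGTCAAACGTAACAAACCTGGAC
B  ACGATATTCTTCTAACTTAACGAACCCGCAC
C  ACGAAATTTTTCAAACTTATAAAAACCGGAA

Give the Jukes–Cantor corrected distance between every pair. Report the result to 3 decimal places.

d(A,B) = 0.224, d(A,C) = 0.367, d(B,C) = 0.367

A–B: 6/31 sites differ → p ≈ 0.193548, d = −0.75 ln(1 − 0.258064) = 0.223869 ≈ 0.224.
A–C: 9/31 sites differ → p ≈ 0.290323, d = −0.75 ln(1 − 0.387097) = 0.367161 ≈ 0.367.
B–C: 9/31 sites differ → p ≈ 0.290323, d = −0.75 ln(1 − 0.387097) = 0.367161 ≈ 0.367.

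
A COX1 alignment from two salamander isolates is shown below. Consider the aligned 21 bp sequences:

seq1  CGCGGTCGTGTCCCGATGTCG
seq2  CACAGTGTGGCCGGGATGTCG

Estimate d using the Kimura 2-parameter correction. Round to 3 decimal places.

Of 21 sites, 3 differences are transitions and 5 are transversions, so P = 3/21 ≈ 0.142857 and Q = 5/21 ≈ 0.238095.
Under the Kimura two-parameter model, d = −½ ln(1 − 2P − Q) − ¼ ln(1 − 2Q).
1 − 2P − Q = 0.476191, giving −½ ln(0.476191) = 0.370968.
1 − 2Q = 0.52381, giving −¼ ln(0.52381) = 0.161657.
d = 0.370968 + 0.161657 = 0.532625.

0.533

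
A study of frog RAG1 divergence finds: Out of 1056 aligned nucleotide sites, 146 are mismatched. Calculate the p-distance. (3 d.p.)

p = 146/1056 = 0.138257… ≈ 0.138 (to 3 d.p.).

0.138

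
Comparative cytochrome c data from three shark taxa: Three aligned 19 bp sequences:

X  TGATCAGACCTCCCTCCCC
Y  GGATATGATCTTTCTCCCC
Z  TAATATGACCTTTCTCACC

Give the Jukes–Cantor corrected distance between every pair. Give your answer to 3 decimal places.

d(X,Y) = 0.410, d(X,Z) = 0.410, d(Y,Z) = 0.247

X–Y: 6/19 sites differ → p ≈ 0.315789, d = −0.75 ln(1 − 0.421052) = 0.409907 ≈ 0.410.
X–Z: 6/19 sites differ → p ≈ 0.315789, d = −0.75 ln(1 − 0.421052) = 0.409907 ≈ 0.410.
Y–Z: 4/19 sites differ → p ≈ 0.210526, d = −0.75 ln(1 − 0.280701) = 0.247109 ≈ 0.247.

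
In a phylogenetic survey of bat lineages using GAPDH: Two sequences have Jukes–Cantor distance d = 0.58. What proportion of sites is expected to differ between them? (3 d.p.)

0.404

p = (3/4)(1 − e^(−4d/3)) = 0.75 × (1 − e^(-0.773333)) = 0.75 × (1 − 0.461472) = 0.403896.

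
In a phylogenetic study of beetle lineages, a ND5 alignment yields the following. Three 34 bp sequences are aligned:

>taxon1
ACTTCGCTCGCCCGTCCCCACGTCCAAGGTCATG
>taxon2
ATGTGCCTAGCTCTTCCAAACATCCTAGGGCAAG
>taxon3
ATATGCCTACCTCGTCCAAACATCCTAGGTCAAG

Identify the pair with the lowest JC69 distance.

taxon2 and taxon3

taxon1–taxon2: 13/34 differ, p = 0.382, d = 0.535.
taxon1–taxon3: 12/34 differ, p = 0.353, d = 0.477.
taxon2–taxon3: 4/34 differ, p = 0.118, d = 0.128.
The smallest distance is between taxon2 and taxon3.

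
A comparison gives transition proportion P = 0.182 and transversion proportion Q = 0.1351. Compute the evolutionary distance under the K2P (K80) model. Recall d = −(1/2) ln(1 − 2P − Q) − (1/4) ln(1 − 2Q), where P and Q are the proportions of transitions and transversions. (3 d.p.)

Under the Kimura two-parameter model, d = −½ ln(1 − 2P − Q) − ¼ ln(1 − 2Q).
1 − 2P − Q = 0.5009, giving −½ ln(0.5009) = 0.345674.
1 − 2Q = 0.7298, giving −¼ ln(0.7298) = 0.078746.
d = 0.345674 + 0.078746 = 0.424420.

0.424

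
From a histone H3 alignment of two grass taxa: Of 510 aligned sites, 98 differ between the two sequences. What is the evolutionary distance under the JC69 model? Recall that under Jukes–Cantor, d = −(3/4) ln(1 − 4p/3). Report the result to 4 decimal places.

p = 98/510 ≈ 0.192157.
d = −(3/4) ln(1 − 4p/3) = −0.75 ln(1 − 0.256209) = −0.75 ln(0.743791)
  = −0.75 × (-0.295995) = 0.221996 substitutions/site.

0.2220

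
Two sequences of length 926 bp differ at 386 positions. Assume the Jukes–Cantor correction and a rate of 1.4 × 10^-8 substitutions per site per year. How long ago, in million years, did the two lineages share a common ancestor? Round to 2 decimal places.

21.74

p = 386/926 ≈ 0.416847.
d = −(3/4) ln(1 − 4p/3) = −0.75 ln(1 − 0.555796) = −0.75 ln(0.444204)
  = −0.75 × (-0.811471) = 0.608603 substitutions/site.
Under a molecular clock d = 2μt, so t = d/(2μ) = 0.608603 / (2 × 1.4 × 10^-8) = 21.74 million years.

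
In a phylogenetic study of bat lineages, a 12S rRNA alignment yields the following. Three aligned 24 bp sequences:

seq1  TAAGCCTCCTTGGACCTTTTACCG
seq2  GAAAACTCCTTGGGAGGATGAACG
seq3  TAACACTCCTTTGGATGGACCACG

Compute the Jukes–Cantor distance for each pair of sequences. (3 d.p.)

d(seq1,seq2) = 0.608, d(seq1,seq3) = 0.824, d(seq2,seq3) = 0.441

seq1–seq2: 10/24 sites differ → p ≈ 0.416667, d = −0.75 ln(1 − 0.555556) = 0.608198 ≈ 0.608.
seq1–seq3: 12/24 sites differ → p = 0.5, d = −0.75 ln(1 − 0.666667) = 0.823960 ≈ 0.824.
seq2–seq3: 8/24 sites differ → p ≈ 0.333333, d = −0.75 ln(1 − 0.444444) = 0.440839 ≈ 0.441.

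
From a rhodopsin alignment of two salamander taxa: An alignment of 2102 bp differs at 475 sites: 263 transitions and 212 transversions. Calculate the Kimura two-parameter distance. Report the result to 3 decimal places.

0.273

P = 263/2102 ≈ 0.125119 and Q = 212/2102 ≈ 0.100856.
Under the Kimura two-parameter model, d = −½ ln(1 − 2P − Q) − ¼ ln(1 − 2Q).
1 − 2P − Q = 0.648906, giving −½ ln(0.648906) = 0.216234.
1 − 2Q = 0.798288, giving −¼ ln(0.798288) = 0.056321.
d = 0.216234 + 0.056321 = 0.272555.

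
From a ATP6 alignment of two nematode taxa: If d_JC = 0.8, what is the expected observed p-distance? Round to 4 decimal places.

p = (3/4)(1 − e^(−4d/3)) = 0.75 × (1 − e^(-1.066667)) = 0.75 × (1 − 0.344154) = 0.491885.

0.4919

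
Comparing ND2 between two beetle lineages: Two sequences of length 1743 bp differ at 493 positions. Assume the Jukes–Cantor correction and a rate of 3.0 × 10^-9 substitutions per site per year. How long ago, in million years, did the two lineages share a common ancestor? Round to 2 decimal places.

p = 493/1743 ≈ 0.282846.
d = −(3/4) ln(1 − 4p/3) = −0.75 ln(1 − 0.377128) = −0.75 ln(0.622872)
  = −0.75 × (-0.473414) = 0.355061 substitutions/site.
Under a molecular clock d = 2μt, so t = d/(2μ) = 0.355061 / (2 × 3.0 × 10^-9) = 59.18 million years.

59.18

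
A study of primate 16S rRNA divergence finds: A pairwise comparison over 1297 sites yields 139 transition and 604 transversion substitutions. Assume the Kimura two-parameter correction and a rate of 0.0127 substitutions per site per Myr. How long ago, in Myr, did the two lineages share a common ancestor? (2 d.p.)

48.80

P = 139/1297 ≈ 0.10717 and Q = 604/1297 ≈ 0.46569.
Under the Kimura two-parameter model, d = −½ ln(1 − 2P − Q) − ¼ ln(1 − 2Q).
1 − 2P − Q = 0.31997, giving −½ ln(0.31997) = 0.569764.
1 − 2Q = 0.06862, giving −¼ ln(0.06862) = 0.669793.
d = 0.569764 + 0.669793 = 1.239557.
Under a molecular clock d = 2μt, so t = d/(2μ) = 1.239557 / (2 × 0.0127) = 48.80 Myr.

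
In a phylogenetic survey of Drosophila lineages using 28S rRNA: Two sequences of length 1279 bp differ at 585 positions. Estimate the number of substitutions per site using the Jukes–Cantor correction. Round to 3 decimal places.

p = 585/1279 ≈ 0.457389.
d = −(3/4) ln(1 − 4p/3) = −0.75 ln(1 − 0.609852) = −0.75 ln(0.390148)
  = −0.75 × (-0.941229) = 0.705922 substitutions/site.

0.706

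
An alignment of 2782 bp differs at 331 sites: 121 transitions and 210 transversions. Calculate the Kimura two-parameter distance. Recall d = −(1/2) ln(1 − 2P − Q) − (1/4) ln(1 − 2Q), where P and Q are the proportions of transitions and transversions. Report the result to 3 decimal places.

P = 121/2782 ≈ 0.043494 and Q = 210/2782 ≈ 0.075485.
Under the Kimura two-parameter model, d = −½ ln(1 − 2P − Q) − ¼ ln(1 − 2Q).
1 − 2P − Q = 0.837527, giving −½ ln(0.837527) = 0.088651.
1 − 2Q = 0.84903, giving −¼ ln(0.84903) = 0.040915.
d = 0.088651 + 0.040915 = 0.129566.

0.130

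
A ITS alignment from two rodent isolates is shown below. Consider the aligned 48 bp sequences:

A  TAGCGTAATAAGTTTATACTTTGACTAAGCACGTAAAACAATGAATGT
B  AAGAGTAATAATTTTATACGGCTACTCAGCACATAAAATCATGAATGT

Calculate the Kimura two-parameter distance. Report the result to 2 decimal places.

0.27

Of 48 sites, 3 differences are transitions and 8 are transversions, so P = 3/48 = 0.0625 and Q = 8/48 ≈ 0.166667.
Under the Kimura two-parameter model, d = −½ ln(1 − 2P − Q) − ¼ ln(1 − 2Q).
1 − 2P − Q = 0.708333, giving −½ ln(0.708333) = 0.172420.
1 − 2Q = 0.666666, giving −¼ ln(0.666666) = 0.101367.
d = 0.172420 + 0.101367 = 0.273787.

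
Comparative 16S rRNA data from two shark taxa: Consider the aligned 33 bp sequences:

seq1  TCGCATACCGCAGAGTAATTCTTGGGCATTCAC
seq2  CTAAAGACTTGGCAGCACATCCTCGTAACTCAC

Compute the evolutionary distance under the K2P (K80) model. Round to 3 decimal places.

Of 33 sites, 8 differences are transitions and 10 are transversions, so P = 8/33 ≈ 0.242424 and Q = 10/33 ≈ 0.30303.
Under the Kimura two-parameter model, d = −½ ln(1 − 2P − Q) − ¼ ln(1 − 2Q).
1 − 2P − Q = 0.212122, giving −½ ln(0.212122) = 0.775297.
1 − 2Q = 0.39394, giving −¼ ln(0.39394) = 0.232889.
d = 0.775297 + 0.232889 = 1.008186.

1.008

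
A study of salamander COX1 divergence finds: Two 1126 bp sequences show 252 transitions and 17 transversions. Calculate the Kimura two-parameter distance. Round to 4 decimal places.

0.3183

P = 252/1126 ≈ 0.223801 and Q = 17/1126 ≈ 0.015098.
Under the Kimura two-parameter model, d = −½ ln(1 − 2P − Q) − ¼ ln(1 − 2Q).
1 − 2P − Q = 0.5373, giving −½ ln(0.5373) = 0.310599.
1 − 2Q = 0.969804, giving −¼ ln(0.969804) = 0.007665.
d = 0.310599 + 0.007665 = 0.318264.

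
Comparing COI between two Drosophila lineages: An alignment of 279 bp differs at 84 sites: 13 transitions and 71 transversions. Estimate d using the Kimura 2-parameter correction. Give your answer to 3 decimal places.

0.391

P = 13/279 ≈ 0.046595 and Q = 71/279 ≈ 0.25448.
Under the Kimura two-parameter model, d = −½ ln(1 − 2P − Q) − ¼ ln(1 − 2Q).
1 − 2P − Q = 0.65233, giving −½ ln(0.65233) = 0.213602.
1 − 2Q = 0.49104, giving −¼ ln(0.49104) = 0.177807.
d = 0.213602 + 0.177807 = 0.391409.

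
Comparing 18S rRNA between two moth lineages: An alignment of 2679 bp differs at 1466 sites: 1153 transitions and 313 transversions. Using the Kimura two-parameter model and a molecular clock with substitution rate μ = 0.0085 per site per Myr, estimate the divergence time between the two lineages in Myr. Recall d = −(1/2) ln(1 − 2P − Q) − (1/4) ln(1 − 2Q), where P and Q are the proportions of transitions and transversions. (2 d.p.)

115.64

P = 1153/2679 ≈ 0.430384 and Q = 313/2679 ≈ 0.116835.
Under the Kimura two-parameter model, d = −½ ln(1 − 2P − Q) − ¼ ln(1 − 2Q).
1 − 2P − Q = 0.022397, giving −½ ln(0.022397) = 1.899414.
1 − 2Q = 0.76633, giving −¼ ln(0.76633) = 0.066536.
d = 1.899414 + 0.066536 = 1.965950.
Under a molecular clock d = 2μt, so t = d/(2μ) = 1.965950 / (2 × 0.0085) = 115.64 Myr.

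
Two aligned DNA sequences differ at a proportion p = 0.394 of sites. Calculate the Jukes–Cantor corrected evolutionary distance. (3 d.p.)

d = −(3/4) ln(1 − 4p/3) = −0.75 ln(1 − 0.525333) = −0.75 ln(0.474667)
  = −0.75 × (-0.745142) = 0.558857 substitutions/site.

0.559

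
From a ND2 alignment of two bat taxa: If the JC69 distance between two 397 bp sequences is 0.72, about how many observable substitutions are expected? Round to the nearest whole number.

Invert JC69: p = (3/4)(1 − e^(−4d/3)) = 0.75 × (1 − e^(-0.96)) = 0.75 × (1 − 0.382893) = 0.462830.
Expected differing sites = pL ≈ 0.462830 × 397 = 183.74351 ≈ 184.

184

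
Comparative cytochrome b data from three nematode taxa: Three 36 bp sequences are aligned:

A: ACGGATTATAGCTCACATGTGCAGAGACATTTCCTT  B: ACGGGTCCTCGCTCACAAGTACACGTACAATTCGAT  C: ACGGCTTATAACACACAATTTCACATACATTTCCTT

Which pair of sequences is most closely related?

A–B: 12/36 differ, p = 0.333, d = 0.441.
A–C: 8/36 differ, p = 0.222, d = 0.264.
B–C: 12/36 differ, p = 0.333, d = 0.441.
The smallest distance is between A and C.

A and C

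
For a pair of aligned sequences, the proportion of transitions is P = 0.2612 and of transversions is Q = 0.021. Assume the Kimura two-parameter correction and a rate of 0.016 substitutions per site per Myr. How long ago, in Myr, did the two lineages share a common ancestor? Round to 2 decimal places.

12.58

Under the Kimura two-parameter model, d = −½ ln(1 − 2P − Q) − ¼ ln(1 − 2Q).
1 − 2P − Q = 0.4566, giving −½ ln(0.4566) = 0.391974.
1 − 2Q = 0.958, giving −¼ ln(0.958) = 0.010727.
d = 0.391974 + 0.010727 = 0.402701.
Under a molecular clock d = 2μt, so t = d/(2μ) = 0.402701 / (2 × 0.016) = 12.58 Myr.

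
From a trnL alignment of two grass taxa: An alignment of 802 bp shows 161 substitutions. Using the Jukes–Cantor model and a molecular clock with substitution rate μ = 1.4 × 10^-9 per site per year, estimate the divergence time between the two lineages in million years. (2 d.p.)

83.44

p = 161/802 ≈ 0.200748.
d = −(3/4) ln(1 − 4p/3) = −0.75 ln(1 − 0.267664) = −0.75 ln(0.732336)
  = −0.75 × (-0.311516) = 0.233637 substitutions/site.
Under a molecular clock d = 2μt, so t = d/(2μ) = 0.233637 / (2 × 1.4 × 10^-9) = 83.44 million years.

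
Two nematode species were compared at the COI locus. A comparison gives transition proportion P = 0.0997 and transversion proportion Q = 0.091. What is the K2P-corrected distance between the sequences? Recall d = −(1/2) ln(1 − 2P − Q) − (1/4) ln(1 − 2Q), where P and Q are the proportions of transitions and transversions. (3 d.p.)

Under the Kimura two-parameter model, d = −½ ln(1 − 2P − Q) − ¼ ln(1 − 2Q).
1 − 2P − Q = 0.7096, giving −½ ln(0.7096) = 0.171527.
1 − 2Q = 0.818, giving −¼ ln(0.818) = 0.050223.
d = 0.171527 + 0.050223 = 0.221750.

0.222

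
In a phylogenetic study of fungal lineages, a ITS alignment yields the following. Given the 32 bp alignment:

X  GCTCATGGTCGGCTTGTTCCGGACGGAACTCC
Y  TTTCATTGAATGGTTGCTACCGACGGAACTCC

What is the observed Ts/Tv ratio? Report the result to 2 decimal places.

0.25

Transitions are A↔G and C↔T; transversions are all other mismatches.
Transitions: 2. Transversions: 8.
R = 2/8 = 0.25.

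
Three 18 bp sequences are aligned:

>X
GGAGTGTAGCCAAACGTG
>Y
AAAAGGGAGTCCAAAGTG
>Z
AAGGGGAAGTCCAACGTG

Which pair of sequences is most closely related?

Y and Z

X–Y: 8/18 differ, p = 0.444, d = 0.673.
X–Z: 7/18 differ, p = 0.389, d = 0.548.
Y–Z: 4/18 differ, p = 0.222, d = 0.264.
The smallest distance is between Y and Z.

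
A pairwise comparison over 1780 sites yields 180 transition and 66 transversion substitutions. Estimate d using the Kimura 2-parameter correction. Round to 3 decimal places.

0.156

P = 180/1780 ≈ 0.101124 and Q = 66/1780 ≈ 0.037079.
Under the Kimura two-parameter model, d = −½ ln(1 − 2P − Q) − ¼ ln(1 − 2Q).
1 − 2P − Q = 0.760673, giving −½ ln(0.760673) = 0.136776.
1 − 2Q = 0.925842, giving −¼ ln(0.925842) = 0.019263.
d = 0.136776 + 0.019263 = 0.156039.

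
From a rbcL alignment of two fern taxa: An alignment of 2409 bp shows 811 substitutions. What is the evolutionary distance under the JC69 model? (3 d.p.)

p = 811/2409 ≈ 0.336654.
d = −(3/4) ln(1 − 4p/3) = −0.75 ln(1 − 0.448872) = −0.75 ln(0.551128)
  = −0.75 × (-0.595788) = 0.446841 substitutions/site.

0.447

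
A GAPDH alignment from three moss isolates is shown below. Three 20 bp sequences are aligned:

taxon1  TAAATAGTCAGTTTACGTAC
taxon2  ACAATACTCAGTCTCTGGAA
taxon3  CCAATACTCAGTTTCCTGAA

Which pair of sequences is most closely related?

taxon2 and taxon3

taxon1–taxon2: 8/20 differ, p = 0.400, d = 0.572.
taxon1–taxon3: 7/20 differ, p = 0.350, d = 0.471.
taxon2–taxon3: 4/20 differ, p = 0.200, d = 0.233.
The smallest distance is between taxon2 and taxon3.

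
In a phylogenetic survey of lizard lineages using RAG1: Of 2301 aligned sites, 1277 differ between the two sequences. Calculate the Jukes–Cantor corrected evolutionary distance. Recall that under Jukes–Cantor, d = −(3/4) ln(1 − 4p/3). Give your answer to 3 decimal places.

1.010

p = 1277/2301 ≈ 0.554976.
d = −(3/4) ln(1 − 4p/3) = −0.75 ln(1 − 0.739968) = −0.75 ln(0.260032)
  = −0.75 × (-1.346951) = 1.010213 substitutions/site.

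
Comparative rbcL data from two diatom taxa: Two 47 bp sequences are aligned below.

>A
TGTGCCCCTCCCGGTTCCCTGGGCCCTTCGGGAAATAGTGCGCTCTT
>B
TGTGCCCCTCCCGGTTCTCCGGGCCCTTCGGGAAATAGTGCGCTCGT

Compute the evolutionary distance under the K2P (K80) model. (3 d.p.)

0.067

Of 47 sites, 2 differences are transitions and 1 are transversions, so P = 2/47 ≈ 0.042553 and Q = 1/47 ≈ 0.021277.
Under the Kimura two-parameter model, d = −½ ln(1 − 2P − Q) − ¼ ln(1 − 2Q).
1 − 2P − Q = 0.893617, giving −½ ln(0.893617) = 0.056239.
1 − 2Q = 0.957446, giving −¼ ln(0.957446) = 0.010871.
d = 0.056239 + 0.010871 = 0.067110.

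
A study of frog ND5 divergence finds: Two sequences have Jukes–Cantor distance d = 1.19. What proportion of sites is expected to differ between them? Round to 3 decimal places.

0.597

p = (3/4)(1 − e^(−4d/3)) = 0.75 × (1 − e^(-1.586667)) = 0.75 × (1 − 0.204606) = 0.596546.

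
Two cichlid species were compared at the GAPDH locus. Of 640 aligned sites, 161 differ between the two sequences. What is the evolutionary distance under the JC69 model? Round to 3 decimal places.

0.306

p = 161/640 ≈ 0.251563.
d = −(3/4) ln(1 − 4p/3) = −0.75 ln(1 − 0.335417) = −0.75 ln(0.664583)
  = −0.75 × (-0.408596) = 0.306447 substitutions/site.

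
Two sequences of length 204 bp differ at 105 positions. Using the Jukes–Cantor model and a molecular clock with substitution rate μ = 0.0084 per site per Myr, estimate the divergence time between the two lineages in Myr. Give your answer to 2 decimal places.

p = 105/204 ≈ 0.514706.
d = −(3/4) ln(1 − 4p/3) = −0.75 ln(1 − 0.686275) = −0.75 ln(0.313725)
  = −0.75 × (-1.159238) = 0.869429 substitutions/site.
Under a molecular clock d = 2μt, so t = d/(2μ) = 0.869429 / (2 × 0.0084) = 51.75 Myr.

51.75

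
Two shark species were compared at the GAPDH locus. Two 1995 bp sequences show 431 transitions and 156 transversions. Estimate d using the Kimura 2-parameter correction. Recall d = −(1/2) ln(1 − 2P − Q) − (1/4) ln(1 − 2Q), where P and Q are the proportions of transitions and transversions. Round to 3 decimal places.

P = 431/1995 ≈ 0.21604 and Q = 156/1995 ≈ 0.078195.
Under the Kimura two-parameter model, d = −½ ln(1 − 2P − Q) − ¼ ln(1 − 2Q).
1 − 2P − Q = 0.489725, giving −½ ln(0.489725) = 0.356956.
1 − 2Q = 0.84361, giving −¼ ln(0.84361) = 0.042516.
d = 0.356956 + 0.042516 = 0.399472.

0.399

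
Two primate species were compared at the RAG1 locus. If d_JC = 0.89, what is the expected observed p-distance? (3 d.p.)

p = (3/4)(1 − e^(−4d/3)) = 0.75 × (1 − e^(-1.186667)) = 0.75 × (1 − 0.305237) = 0.521072.

0.521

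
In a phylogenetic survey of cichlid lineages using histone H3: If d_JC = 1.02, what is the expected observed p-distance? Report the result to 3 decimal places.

p = (3/4)(1 − e^(−4d/3)) = 0.75 × (1 − e^(-1.36)) = 0.75 × (1 − 0.256661) = 0.557504.

0.558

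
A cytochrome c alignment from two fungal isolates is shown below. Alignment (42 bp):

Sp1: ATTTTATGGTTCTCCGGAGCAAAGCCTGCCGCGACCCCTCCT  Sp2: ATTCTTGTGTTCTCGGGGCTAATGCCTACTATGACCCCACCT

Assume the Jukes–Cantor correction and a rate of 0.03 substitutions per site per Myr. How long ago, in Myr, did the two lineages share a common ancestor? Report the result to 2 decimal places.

The sequences differ at 14 of 42 sites, so p = 14/42 ≈ 0.333333.
d = −(3/4) ln(1 − 4p/3) = −0.75 ln(1 − 0.444444) = −0.75 ln(0.555556)
  = −0.75 × (-0.587786) = 0.440840 substitutions/site.
Under a molecular clock d = 2μt, so t = d/(2μ) = 0.440840 / (2 × 0.03) = 7.35 Myr.

7.35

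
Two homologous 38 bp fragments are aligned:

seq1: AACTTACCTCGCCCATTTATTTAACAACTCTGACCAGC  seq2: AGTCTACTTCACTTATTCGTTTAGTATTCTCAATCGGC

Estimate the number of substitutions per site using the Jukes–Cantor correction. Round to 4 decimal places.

0.8240

The sequences differ at 19 of 38 sites, so p = 19/38 = 0.5.
d = −(3/4) ln(1 − 4p/3) = −0.75 ln(1 − 0.666667) = −0.75 ln(0.333333)
  = −0.75 × (-1.098613) = 0.823960 substitutions/site.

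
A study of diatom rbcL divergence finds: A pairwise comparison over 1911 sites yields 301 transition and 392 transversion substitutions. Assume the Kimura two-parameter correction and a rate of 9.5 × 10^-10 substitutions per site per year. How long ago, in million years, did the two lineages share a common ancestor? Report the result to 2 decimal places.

262.71

P = 301/1911 ≈ 0.157509 and Q = 392/1911 ≈ 0.205128.
Under the Kimura two-parameter model, d = −½ ln(1 − 2P − Q) − ¼ ln(1 − 2Q).
1 − 2P − Q = 0.479854, giving −½ ln(0.479854) = 0.367137.
1 − 2Q = 0.589744, giving −¼ ln(0.589744) = 0.132017.
d = 0.367137 + 0.132017 = 0.499154.
Under a molecular clock d = 2μt, so t = d/(2μ) = 0.499154 / (2 × 9.5 × 10^-10) = 262.71 million years.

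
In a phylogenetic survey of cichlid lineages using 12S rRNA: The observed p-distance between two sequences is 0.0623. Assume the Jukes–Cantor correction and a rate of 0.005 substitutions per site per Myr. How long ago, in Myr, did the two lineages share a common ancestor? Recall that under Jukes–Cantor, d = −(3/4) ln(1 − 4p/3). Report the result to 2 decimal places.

d = −(3/4) ln(1 − 4p/3) = −0.75 ln(1 − 0.083067) = −0.75 ln(0.916933)
  = −0.75 × (-0.086721) = 0.065041 substitutions/site.
Under a molecular clock d = 2μt, so t = d/(2μ) = 0.065041 / (2 × 0.005) = 6.50 Myr.

6.50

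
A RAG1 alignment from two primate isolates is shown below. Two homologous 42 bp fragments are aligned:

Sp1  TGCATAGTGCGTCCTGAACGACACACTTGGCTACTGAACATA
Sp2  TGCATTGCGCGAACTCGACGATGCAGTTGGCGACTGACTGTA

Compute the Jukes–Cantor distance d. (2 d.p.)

The sequences differ at 13 of 42 sites, so p = 13/42 ≈ 0.309524.
d = −(3/4) ln(1 − 4p/3) = −0.75 ln(1 − 0.412699) = −0.75 ln(0.587301)
  = −0.75 × (-0.532218) = 0.399164 substitutions/site.

0.40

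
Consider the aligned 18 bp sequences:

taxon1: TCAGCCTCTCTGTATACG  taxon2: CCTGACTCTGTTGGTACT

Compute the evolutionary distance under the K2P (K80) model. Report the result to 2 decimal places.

Of 18 sites, 2 differences are transitions and 6 are transversions, so P = 2/18 ≈ 0.111111 and Q = 6/18 ≈ 0.333333.
Under the Kimura two-parameter model, d = −½ ln(1 − 2P − Q) − ¼ ln(1 − 2Q).
1 − 2P − Q = 0.444445, giving −½ ln(0.444445) = 0.405464.
1 − 2Q = 0.333334, giving −¼ ln(0.333334) = 0.274653.
d = 0.405464 + 0.274653 = 0.680117.

0.68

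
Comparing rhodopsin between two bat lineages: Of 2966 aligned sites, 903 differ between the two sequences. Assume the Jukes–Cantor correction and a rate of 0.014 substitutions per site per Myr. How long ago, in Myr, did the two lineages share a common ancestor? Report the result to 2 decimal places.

p = 903/2966 ≈ 0.30445.
d = −(3/4) ln(1 − 4p/3) = −0.75 ln(1 − 0.405933) = −0.75 ln(0.594067)
  = −0.75 × (-0.520763) = 0.390572 substitutions/site.
Under a molecular clock d = 2μt, so t = d/(2μ) = 0.390572 / (2 × 0.014) = 13.95 Myr.

13.95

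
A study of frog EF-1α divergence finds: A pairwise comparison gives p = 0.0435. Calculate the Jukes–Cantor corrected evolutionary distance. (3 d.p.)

d = −(3/4) ln(1 − 4p/3) = −0.75 ln(1 − 0.058) = −0.75 ln(0.942)
  = −0.75 × (-0.059750) = 0.044813 substitutions/site.

0.045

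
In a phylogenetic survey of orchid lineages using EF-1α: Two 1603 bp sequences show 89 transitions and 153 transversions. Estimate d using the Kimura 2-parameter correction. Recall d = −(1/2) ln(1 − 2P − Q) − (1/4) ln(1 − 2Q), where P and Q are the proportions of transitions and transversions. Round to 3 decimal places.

P = 89/1603 ≈ 0.055521 and Q = 153/1603 ≈ 0.095446.
Under the Kimura two-parameter model, d = −½ ln(1 − 2P − Q) − ¼ ln(1 − 2Q).
1 − 2P − Q = 0.793512, giving −½ ln(0.793512) = 0.115643.
1 − 2Q = 0.809108, giving −¼ ln(0.809108) = 0.052956.
d = 0.115643 + 0.052956 = 0.168599.

0.169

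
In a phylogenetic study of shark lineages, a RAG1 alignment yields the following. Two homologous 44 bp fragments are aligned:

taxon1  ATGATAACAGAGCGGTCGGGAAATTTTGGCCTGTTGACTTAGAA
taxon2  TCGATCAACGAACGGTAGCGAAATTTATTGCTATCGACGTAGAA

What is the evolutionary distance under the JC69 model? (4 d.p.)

0.4546

The sequences differ at 15 of 44 sites, so p = 15/44 ≈ 0.340909.
d = −(3/4) ln(1 − 4p/3) = −0.75 ln(1 − 0.454545) = −0.75 ln(0.545455)
  = −0.75 × (-0.606135) = 0.454601 substitutions/site.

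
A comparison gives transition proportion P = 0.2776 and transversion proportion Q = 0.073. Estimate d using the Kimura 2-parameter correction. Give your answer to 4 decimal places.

Under the Kimura two-parameter model, d = −½ ln(1 − 2P − Q) − ¼ ln(1 − 2Q).
1 − 2P − Q = 0.3718, giving −½ ln(0.3718) = 0.494700.
1 − 2Q = 0.854, giving −¼ ln(0.854) = 0.039456.
d = 0.494700 + 0.039456 = 0.534156.

0.5342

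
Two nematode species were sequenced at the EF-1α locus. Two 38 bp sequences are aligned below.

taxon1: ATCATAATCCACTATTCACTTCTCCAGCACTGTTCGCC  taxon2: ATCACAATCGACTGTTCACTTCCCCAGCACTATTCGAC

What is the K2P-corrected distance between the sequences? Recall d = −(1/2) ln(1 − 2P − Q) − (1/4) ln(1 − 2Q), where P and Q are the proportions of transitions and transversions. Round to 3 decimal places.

0.180

Of 38 sites, 4 differences are transitions and 2 are transversions, so P = 4/38 ≈ 0.105263 and Q = 2/38 ≈ 0.052632.
Under the Kimura two-parameter model, d = −½ ln(1 − 2P − Q) − ¼ ln(1 − 2Q).
1 − 2P − Q = 0.736842, giving −½ ln(0.736842) = 0.152691.
1 − 2Q = 0.894736, giving −¼ ln(0.894736) = 0.027807.
d = 0.152691 + 0.027807 = 0.180498.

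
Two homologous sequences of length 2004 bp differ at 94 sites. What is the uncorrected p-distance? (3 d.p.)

p = 94/2004 = 0.046906… ≈ 0.047 (to 3 d.p.).

0.047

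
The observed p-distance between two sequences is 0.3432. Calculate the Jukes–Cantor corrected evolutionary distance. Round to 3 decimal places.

0.459

d = −(3/4) ln(1 − 4p/3) = −0.75 ln(1 − 0.4576) = −0.75 ln(0.5424)
  = −0.75 × (-0.611752) = 0.458814 substitutions/site.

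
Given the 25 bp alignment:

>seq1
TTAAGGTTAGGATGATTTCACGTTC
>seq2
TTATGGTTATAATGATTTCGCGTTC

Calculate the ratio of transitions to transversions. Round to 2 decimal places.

1.00

Transitions are A↔G and C↔T; transversions are all other mismatches.
Transitions: 2. Transversions: 2.
R = 2/2 = 1.00.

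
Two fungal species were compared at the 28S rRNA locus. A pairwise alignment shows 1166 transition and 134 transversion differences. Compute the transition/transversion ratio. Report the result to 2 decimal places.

8.70

R = 1166/134 = 8.701492… ≈ 8.70 (to 2 d.p.).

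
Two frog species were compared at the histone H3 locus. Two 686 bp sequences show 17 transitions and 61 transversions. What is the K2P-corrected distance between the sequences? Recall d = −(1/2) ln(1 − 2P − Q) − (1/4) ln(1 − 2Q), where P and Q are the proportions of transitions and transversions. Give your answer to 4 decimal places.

0.1235

P = 17/686 ≈ 0.024781 and Q = 61/686 ≈ 0.088921.
Under the Kimura two-parameter model, d = −½ ln(1 − 2P − Q) − ¼ ln(1 − 2Q).
1 − 2P − Q = 0.861517, giving −½ ln(0.861517) = 0.074530.
1 − 2Q = 0.822158, giving −¼ ln(0.822158) = 0.048956.
d = 0.074530 + 0.048956 = 0.123486.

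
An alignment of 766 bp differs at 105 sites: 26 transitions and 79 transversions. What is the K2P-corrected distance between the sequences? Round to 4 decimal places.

P = 26/766 ≈ 0.033943 and Q = 79/766 ≈ 0.103133.
Under the Kimura two-parameter model, d = −½ ln(1 − 2P − Q) − ¼ ln(1 − 2Q).
1 − 2P − Q = 0.828981, giving −½ ln(0.828981) = 0.093779.
1 − 2Q = 0.793734, giving −¼ ln(0.793734) = 0.057752.
d = 0.093779 + 0.057752 = 0.151531.

0.1515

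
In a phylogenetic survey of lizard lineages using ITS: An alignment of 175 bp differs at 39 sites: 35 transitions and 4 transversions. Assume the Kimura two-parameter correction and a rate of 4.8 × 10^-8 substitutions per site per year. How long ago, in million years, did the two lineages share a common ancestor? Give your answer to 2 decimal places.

2.98

P = 35/175 = 0.2 and Q = 4/175 ≈ 0.022857.
Under the Kimura two-parameter model, d = −½ ln(1 − 2P − Q) − ¼ ln(1 − 2Q).
1 − 2P − Q = 0.577143, giving −½ ln(0.577143) = 0.274833.
1 − 2Q = 0.954286, giving −¼ ln(0.954286) = 0.011698.
d = 0.274833 + 0.011698 = 0.286531.
Under a molecular clock d = 2μt, so t = d/(2μ) = 0.286531 / (2 × 4.8 × 10^-8) = 2.98 million years.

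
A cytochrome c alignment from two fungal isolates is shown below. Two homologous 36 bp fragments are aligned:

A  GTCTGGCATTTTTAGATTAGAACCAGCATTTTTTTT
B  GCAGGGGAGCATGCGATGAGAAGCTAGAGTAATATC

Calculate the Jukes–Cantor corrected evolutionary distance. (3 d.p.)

The sequences differ at 19 of 36 sites, so p = 19/36 ≈ 0.527778.
d = −(3/4) ln(1 − 4p/3) = −0.75 ln(1 − 0.703704) = −0.75 ln(0.296296)
  = −0.75 × (-1.216396) = 0.912297 substitutions/site.

0.912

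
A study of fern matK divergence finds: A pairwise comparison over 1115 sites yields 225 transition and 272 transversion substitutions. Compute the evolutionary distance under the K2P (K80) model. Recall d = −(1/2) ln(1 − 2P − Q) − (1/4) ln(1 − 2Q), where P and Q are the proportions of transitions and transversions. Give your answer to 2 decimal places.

0.69

P = 225/1115 ≈ 0.201794 and Q = 272/1115 ≈ 0.243946.
Under the Kimura two-parameter model, d = −½ ln(1 − 2P − Q) − ¼ ln(1 − 2Q).
1 − 2P − Q = 0.352466, giving −½ ln(0.352466) = 0.521401.
1 − 2Q = 0.512108, giving −¼ ln(0.512108) = 0.167305.
d = 0.521401 + 0.167305 = 0.688706.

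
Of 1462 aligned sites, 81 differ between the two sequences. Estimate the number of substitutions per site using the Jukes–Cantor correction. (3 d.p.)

0.058

p = 81/1462 ≈ 0.055404.
d = −(3/4) ln(1 − 4p/3) = −0.75 ln(1 − 0.073872) = −0.75 ln(0.926128)
  = −0.75 × (-0.076743) = 0.057557 substitutions/site.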